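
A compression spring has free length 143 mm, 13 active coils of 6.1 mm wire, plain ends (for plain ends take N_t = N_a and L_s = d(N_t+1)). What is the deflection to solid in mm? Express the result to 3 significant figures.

57.6 mm

N_t = 13; L_s = 6.1·14 = 85.4 mm
δ_solid = L₀ − L_s = 143 − 85.4 = 57.6 mm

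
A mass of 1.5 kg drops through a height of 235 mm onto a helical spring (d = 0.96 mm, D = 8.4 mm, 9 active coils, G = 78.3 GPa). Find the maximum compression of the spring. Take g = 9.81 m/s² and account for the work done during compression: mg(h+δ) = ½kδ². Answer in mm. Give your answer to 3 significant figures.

76.7 mm

k = Gd⁴/(8D³N_a) = (78.3×10³)(0.96⁴)/(8·8.4³·9) = 1.5584 N/mm
W = mg = 1.5 × 9.81 = 14.715 N
½kδ² − Wδ − Wh = 0 → δ = (W + √(W² + 2kWh))/k
δ = (14.715 + √(216.53 + 10777.9))/1.5584 = (14.715 + 104.85)/1.5584 = 76.726 mm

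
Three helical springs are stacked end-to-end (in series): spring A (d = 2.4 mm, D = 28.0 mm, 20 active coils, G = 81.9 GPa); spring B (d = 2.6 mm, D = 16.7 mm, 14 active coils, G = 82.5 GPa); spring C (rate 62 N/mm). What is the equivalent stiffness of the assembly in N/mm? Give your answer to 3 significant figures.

0.691 N/mm

k_A = Gd⁴/(8D³N_a) = (81.9×10³)(2.4⁴)/(8·28.0³·20) = 0.77363 N/mm
k_B = Gd⁴/(8D³N_a) = (82.5×10³)(2.6⁴)/(8·16.7³·14) = 7.2274 N/mm
Series: 1/k_eq = 1/0.77363 + 1/7.2274 + 1/62 = 1.4471; k_eq = 0.69104 N/mm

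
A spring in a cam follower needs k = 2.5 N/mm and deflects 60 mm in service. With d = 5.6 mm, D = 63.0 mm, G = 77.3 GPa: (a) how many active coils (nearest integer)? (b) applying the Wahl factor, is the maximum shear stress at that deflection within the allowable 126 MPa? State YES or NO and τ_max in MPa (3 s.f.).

N_a = Gd⁴/(8D³k) = (77.3×10³)(5.6⁴)/(8·63.0³·2.5) = 15.2 → N_a = 15
Actual rate k = Gd⁴/(8D³·15) = 2.5335 N/mm
Working load F = kδ = 2.5335·60 = 152.01 N
C = 63.0/5.6 = 11.2500; K_W = (4C−1)/(4C−4)+0.615/C = 1.1278
τ_max = K_W·8FD/(πd³) = 1.1278·138.87 = 156.62 MPa
τ_max > 126 MPa → exceeds allowable

(a) 15 coils; (b) NO, τ_max = 157 MPa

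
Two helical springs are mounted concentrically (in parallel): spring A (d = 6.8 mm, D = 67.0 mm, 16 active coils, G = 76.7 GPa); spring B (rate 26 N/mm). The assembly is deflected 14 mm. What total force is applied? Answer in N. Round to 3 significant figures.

k_A = Gd⁴/(8D³N_a) = (76.7×10³)(6.8⁴)/(8·67.0³·16) = 4.2599 N/mm
Parallel: k_eq = 4.2599 + 26 = 30.26 N/mm
F = k_eq·δ = 30.26·14 = 423.64 N

424 N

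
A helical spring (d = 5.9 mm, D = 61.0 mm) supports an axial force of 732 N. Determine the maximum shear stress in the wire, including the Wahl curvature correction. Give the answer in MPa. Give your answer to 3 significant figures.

631 MPa

Spring index C = D/d = 61.0/5.9 = 10.3390
K_W = (4C−1)/(4C−4) + 0.615/C = 40.356/37.356 + 0.0595 = 1.1398
τ₀ = 8FD/(πd³) = 8·732·61.0/(π·5.9³) = 357216/645.22 = 553.64 MPa
τ_max = K·τ₀ = 1.1398 × 553.64 = 631.03 MPa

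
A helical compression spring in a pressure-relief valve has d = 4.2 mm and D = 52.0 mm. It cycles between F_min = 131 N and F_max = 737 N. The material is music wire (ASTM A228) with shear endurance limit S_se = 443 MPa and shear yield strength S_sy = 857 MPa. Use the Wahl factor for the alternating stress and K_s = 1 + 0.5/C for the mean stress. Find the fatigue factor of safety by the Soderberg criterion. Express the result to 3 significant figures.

C = D/d = 52.0/4.2 = 12.3810; K_W = (4C−1)/(4C−4)+0.615/C = 1.1156; K_s = 1+0.5/C = 1.0404
F_a = (F_max−F_min)/2 = 303 N; F_m = (F_max+F_min)/2 = 434 N
τ_a = K_W·8F_aD/(πd³) = 1.1156 × 541.55 = 604.14 MPa
τ_m = K_s·8F_mD/(πd³) = 1.0404 × 775.68 = 807.01 MPa
Soderberg: 1/n_f = τ_a/S_se + τ_m/S_sy = 604.14/443 + 807.01/857 = 1.36374 + 0.94167 = 2.3054
n_f = 1/2.3054 = 0.4338

0.434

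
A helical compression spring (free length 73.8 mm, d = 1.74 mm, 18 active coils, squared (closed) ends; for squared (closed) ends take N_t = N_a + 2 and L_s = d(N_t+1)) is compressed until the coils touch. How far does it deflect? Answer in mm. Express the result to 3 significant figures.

N_t = 20; L_s = 1.74·21 = 36.54 mm
δ_solid = L₀ − L_s = 73.8 − 36.54 = 37.26 mm

37.3 mm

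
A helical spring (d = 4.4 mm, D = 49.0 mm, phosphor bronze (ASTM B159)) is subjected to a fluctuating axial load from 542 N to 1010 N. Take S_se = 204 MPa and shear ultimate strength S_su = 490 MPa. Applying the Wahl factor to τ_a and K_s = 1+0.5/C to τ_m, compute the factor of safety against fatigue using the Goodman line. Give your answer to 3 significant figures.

0.231

C = D/d = 49.0/4.4 = 11.1364; K_W = (4C−1)/(4C−4)+0.615/C = 1.1292; K_s = 1+0.5/C = 1.0449
F_a = (F_max−F_min)/2 = 234 N; F_m = (F_max+F_min)/2 = 776 N
τ_a = K_W·8F_aD/(πd³) = 1.1292 × 342.76 = 387.05 MPa
τ_m = K_s·8F_mD/(πd³) = 1.0449 × 1136.7 = 1187.7 MPa
Goodman: 1/n_f = τ_a/S_se + τ_m/S_su = 387.05/204 + 1187.7/490 = 1.89732 + 2.42392 = 4.3212
n_f = 1/4.3212 = 0.2314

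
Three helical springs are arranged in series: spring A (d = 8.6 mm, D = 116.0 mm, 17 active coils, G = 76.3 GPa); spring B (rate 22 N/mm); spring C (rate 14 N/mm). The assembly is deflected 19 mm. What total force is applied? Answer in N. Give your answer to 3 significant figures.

30.4 N

k_A = Gd⁴/(8D³N_a) = (76.3×10³)(8.6⁴)/(8·116.0³·17) = 1.9661 N/mm
Series: 1/k_eq = 1/1.9661 + 1/22 + 1/14 = 0.6255; k_eq = 1.5987 N/mm
F = k_eq·δ = 1.5987·19 = 30.375 N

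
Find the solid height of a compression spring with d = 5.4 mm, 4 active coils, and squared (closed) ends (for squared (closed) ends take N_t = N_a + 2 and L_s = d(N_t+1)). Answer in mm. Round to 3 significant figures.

37.8 mm

squared (closed) ends: N_t = N_a + 2 = 4 + 2 = 6
L_s = d·(N_t+1) = 5.4 × 7 = 37.8 mm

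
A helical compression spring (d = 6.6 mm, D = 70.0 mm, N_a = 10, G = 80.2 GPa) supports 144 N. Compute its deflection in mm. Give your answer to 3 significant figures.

k = Gd⁴/(8D³N_a) = (80.2×10³)(6.6⁴)/(8·70.0³·10) = 5.5458 N/mm
δ = F/k = 144 / 5.5458 = 25.965 mm

26.0 mm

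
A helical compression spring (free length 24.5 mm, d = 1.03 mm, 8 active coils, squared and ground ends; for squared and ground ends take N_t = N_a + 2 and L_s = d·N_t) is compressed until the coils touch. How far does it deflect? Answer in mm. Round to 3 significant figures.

N_t = 10; L_s = 1.03·10 = 10.3 mm
δ_solid = L₀ − L_s = 24.5 − 10.3 = 14.2 mm

14.2 mm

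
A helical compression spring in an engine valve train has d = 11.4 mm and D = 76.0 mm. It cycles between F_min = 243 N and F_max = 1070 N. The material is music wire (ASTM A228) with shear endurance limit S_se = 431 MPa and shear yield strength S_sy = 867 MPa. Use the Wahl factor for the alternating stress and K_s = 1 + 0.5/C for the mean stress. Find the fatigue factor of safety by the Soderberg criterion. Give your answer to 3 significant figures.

3.85

C = D/d = 76.0/11.4 = 6.6667; K_W = (4C−1)/(4C−4)+0.615/C = 1.2246; K_s = 1+0.5/C = 1.0750
F_a = (F_max−F_min)/2 = 413.5 N; F_m = (F_max+F_min)/2 = 656.5 N
τ_a = K_W·8F_aD/(πd³) = 1.2246 × 54.015 = 66.147 MPa
τ_m = K_s·8F_mD/(πd³) = 1.0750 × 85.758 = 92.19 MPa
Soderberg: 1/n_f = τ_a/S_se + τ_m/S_sy = 66.147/431 + 92.19/867 = 0.15347 + 0.10633 = 0.25981
n_f = 1/0.25981 = 3.849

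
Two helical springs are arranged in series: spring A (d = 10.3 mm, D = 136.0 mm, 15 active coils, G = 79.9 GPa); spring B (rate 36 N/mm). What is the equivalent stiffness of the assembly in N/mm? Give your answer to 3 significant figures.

k_A = Gd⁴/(8D³N_a) = (79.9×10³)(10.3⁴)/(8·136.0³·15) = 2.9792 N/mm
Series: 1/k_eq = 1/2.9792 + 1/36 = 0.36344; k_eq = 2.7515 N/mm

2.75 N/mm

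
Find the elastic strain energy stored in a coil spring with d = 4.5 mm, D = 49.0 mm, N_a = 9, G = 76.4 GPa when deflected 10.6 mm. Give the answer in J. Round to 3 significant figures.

0.208 J

k = Gd⁴/(8D³N_a) = (76.4×10³)(4.5⁴)/(8·49.0³·9) = 3.6985 N/mm
U = ½kδ² = 0.5 × 3.6985 × 10.6² = 207.78 N·mm = 0.20778 J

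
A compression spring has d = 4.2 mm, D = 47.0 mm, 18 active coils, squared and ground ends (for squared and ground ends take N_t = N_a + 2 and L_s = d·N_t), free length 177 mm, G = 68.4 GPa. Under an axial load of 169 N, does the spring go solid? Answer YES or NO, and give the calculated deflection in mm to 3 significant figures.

k = Gd⁴/(8D³N_a) = (68.4×10³)(4.2⁴)/(8·47.0³·18) = 1.4236 N/mm
N_t = 20; L_s = 4.2·20 = 84 mm; δ_solid = L₀ − L_s = 177 − 84 = 93 mm
δ = F/k = 169/1.4236 = 118.71 mm
δ ≥ δ_solid → spring goes solid

YES, δ = 119 mm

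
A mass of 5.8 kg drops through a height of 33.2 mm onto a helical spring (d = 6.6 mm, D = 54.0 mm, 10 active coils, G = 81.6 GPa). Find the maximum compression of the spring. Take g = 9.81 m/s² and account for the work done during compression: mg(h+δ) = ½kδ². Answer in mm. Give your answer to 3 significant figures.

k = Gd⁴/(8D³N_a) = (81.6×10³)(6.6⁴)/(8·54.0³·10) = 12.291 N/mm
W = mg = 5.8 × 9.81 = 56.898 N
½kδ² − Wδ − Wh = 0 → δ = (W + √(W² + 2kWh))/k
δ = (56.898 + √(3237.4 + 46436.5))/12.291 = (56.898 + 222.88)/12.291 = 22.762 mm

22.8 mm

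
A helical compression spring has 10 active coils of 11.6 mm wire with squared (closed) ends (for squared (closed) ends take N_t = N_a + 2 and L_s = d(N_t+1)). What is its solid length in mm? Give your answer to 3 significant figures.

squared (closed) ends: N_t = N_a + 2 = 10 + 2 = 12
L_s = d·(N_t+1) = 11.6 × 13 = 150.8 mm

151 mm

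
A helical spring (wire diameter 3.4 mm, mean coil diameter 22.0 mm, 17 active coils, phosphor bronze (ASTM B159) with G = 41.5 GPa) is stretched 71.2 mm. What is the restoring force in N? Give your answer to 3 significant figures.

273 N

k = Gd⁴/(8D³N_a) = (41.5×10³)(3.4⁴)/(8·22.0³·17) = 3.8296 N/mm
F = k·δ = 3.8296 × 71.2 = 272.67 N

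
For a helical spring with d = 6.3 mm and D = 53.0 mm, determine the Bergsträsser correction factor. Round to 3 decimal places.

1.163

C = D/d = 53.0/6.3 = 8.4127
K_B = (4C+2)/(4C−3) = 35.651/30.651 = 1.1631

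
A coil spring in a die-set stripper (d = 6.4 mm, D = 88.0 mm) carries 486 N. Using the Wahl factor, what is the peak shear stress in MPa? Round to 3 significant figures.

Spring index C = D/d = 88.0/6.4 = 13.7500
K_W = (4C−1)/(4C−4) + 0.615/C = 54.000/51.000 + 0.0447 = 1.1036
τ₀ = 8FD/(πd³) = 8·486·88.0/(π·6.4³) = 342144/823.55 = 415.45 MPa
τ_max = K·τ₀ = 1.1036 × 415.45 = 458.47 MPa

458 MPa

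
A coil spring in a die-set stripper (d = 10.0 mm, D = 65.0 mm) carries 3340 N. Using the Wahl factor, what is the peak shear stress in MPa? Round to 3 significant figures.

Spring index C = D/d = 65.0/10.0 = 6.5000
K_W = (4C−1)/(4C−4) + 0.615/C = 25.000/22.000 + 0.0946 = 1.2310
τ₀ = 8FD/(πd³) = 8·3340·65.0/(π·10.0³) = 1.7368e+06/3141.6 = 552.84 MPa
τ_max = K·τ₀ = 1.2310 × 552.84 = 680.54 MPa

681 MPa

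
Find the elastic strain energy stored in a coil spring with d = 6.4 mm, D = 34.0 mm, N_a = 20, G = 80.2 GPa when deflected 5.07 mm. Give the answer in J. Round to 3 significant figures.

k = Gd⁴/(8D³N_a) = (80.2×10³)(6.4⁴)/(8·34.0³·20) = 21.396 N/mm
U = ½kδ² = 0.5 × 21.396 × 5.07² = 274.99 N·mm = 0.27499 J

0.275 J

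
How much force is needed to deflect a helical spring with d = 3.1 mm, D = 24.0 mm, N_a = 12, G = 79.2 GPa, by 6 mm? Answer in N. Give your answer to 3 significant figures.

33.1 N

k = Gd⁴/(8D³N_a) = (79.2×10³)(3.1⁴)/(8·24.0³·12) = 5.5115 N/mm
F = k·δ = 5.5115 × 6 = 33.069 N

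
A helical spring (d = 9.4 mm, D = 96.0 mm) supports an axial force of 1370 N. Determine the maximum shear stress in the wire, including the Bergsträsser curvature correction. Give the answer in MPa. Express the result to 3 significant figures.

Spring index C = D/d = 96.0/9.4 = 10.2128
K_B = (4C+2)/(4C−3) = 42.851/37.851 = 1.1321
τ₀ = 8FD/(πd³) = 8·1370·96.0/(π·9.4³) = 1.05216e+06/2609.4 = 403.23 MPa
τ_max = K·τ₀ = 1.1321 × 403.23 = 456.49 MPa

456 MPa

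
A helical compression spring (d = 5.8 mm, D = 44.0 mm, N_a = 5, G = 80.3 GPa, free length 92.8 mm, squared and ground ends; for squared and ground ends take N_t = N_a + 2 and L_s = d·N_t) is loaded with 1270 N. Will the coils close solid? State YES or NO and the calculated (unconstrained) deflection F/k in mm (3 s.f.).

NO, δ = 47.6 mm

k = Gd⁴/(8D³N_a) = (80.3×10³)(5.8⁴)/(8·44.0³·5) = 26.669 N/mm
N_t = 7; L_s = 5.8·7 = 40.6 mm; δ_solid = L₀ − L_s = 92.8 − 40.6 = 52.2 mm
δ = F/k = 1270/26.669 = 47.621 mm
δ < δ_solid → spring does not go solid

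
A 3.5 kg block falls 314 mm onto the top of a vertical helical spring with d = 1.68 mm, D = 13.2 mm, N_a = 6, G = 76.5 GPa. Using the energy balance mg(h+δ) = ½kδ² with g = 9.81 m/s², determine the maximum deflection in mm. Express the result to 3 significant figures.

69.0 mm

k = Gd⁴/(8D³N_a) = (76.5×10³)(1.68⁴)/(8·13.2³·6) = 5.52 N/mm
W = mg = 3.5 × 9.81 = 34.335 N
½kδ² − Wδ − Wh = 0 → δ = (W + √(W² + 2kWh))/k
δ = (34.335 + √(1178.9 + 119023))/5.52 = (34.335 + 346.7)/5.52 = 69.029 mm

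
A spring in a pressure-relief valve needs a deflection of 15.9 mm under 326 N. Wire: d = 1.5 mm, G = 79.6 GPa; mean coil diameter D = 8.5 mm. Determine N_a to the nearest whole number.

Required rate k = F/δ = 326/15.9 = 20.503 N/mm
N_a = Gd⁴/(8D³k) = (79.6×10³ × 1.5⁴)/(8 × 8.5³ × 20.503)
    = 402975 / 100732 = 4 → 4 coils

4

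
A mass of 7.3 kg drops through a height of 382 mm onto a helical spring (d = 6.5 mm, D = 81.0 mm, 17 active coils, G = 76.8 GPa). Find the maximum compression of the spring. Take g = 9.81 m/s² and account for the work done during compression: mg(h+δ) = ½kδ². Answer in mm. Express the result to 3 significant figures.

k = Gd⁴/(8D³N_a) = (76.8×10³)(6.5⁴)/(8·81.0³·17) = 1.8968 N/mm
W = mg = 7.3 × 9.81 = 71.613 N
½kδ² − Wδ − Wh = 0 → δ = (W + √(W² + 2kWh))/k
δ = (71.613 + √(5128.4 + 103778))/1.8968 = (71.613 + 330.01)/1.8968 = 211.74 mm

212 mm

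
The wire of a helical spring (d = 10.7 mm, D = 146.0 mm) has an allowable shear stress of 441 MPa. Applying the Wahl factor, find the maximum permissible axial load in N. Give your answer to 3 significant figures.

C = D/d = 146.0/10.7 = 13.6449
K_W = (4C−1)/(4C−4) + 0.615/C = 53.579/50.579 + 0.0451 = 1.1044
τ_max = K·8FD/(πd³) → F_max = τ_allow·πd³/(8DK)
F_max = 441·π·10.7³/(8·146.0·1.1044) = 1.6972e+06/1289.9 = 1315.8 N

1320 N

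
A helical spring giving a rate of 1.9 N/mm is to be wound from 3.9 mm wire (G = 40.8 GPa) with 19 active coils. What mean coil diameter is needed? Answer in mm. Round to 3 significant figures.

32.0 mm

D = (Gd⁴/(8N_a·k))^(1/3) = (40.8×10³·3.9⁴/(8·19·1.9))^(1/3)
  = (32683)^(1/3) = 31.9723 mm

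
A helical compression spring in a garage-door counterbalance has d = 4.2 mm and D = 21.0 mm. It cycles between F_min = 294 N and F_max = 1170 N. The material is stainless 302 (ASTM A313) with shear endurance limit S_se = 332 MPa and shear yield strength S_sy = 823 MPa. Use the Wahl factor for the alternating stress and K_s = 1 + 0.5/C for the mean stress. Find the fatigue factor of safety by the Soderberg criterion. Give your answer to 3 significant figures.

C = D/d = 21.0/4.2 = 5.0000; K_W = (4C−1)/(4C−4)+0.615/C = 1.3105; K_s = 1+0.5/C = 1.1000
F_a = (F_max−F_min)/2 = 438 N; F_m = (F_max+F_min)/2 = 732 N
τ_a = K_W·8F_aD/(πd³) = 1.3105 × 316.14 = 414.31 MPa
τ_m = K_s·8F_mD/(πd³) = 1.1000 × 528.35 = 581.19 MPa
Soderberg: 1/n_f = τ_a/S_se + τ_m/S_sy = 414.31/332 + 581.19/823 = 1.24791 + 0.70618 = 1.9541
n_f = 1/1.9541 = 0.5117

0.512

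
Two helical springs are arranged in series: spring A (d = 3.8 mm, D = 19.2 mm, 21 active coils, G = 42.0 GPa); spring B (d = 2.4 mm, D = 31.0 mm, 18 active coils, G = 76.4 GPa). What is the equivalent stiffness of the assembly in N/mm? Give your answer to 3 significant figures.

0.547 N/mm

k_A = Gd⁴/(8D³N_a) = (42.0×10³)(3.8⁴)/(8·19.2³·21) = 7.365 N/mm
k_B = Gd⁴/(8D³N_a) = (76.4×10³)(2.4⁴)/(8·31.0³·18) = 0.59087 N/mm
Series: 1/k_eq = 1/7.365 + 1/0.59087 = 1.8282; k_eq = 0.54699 N/mm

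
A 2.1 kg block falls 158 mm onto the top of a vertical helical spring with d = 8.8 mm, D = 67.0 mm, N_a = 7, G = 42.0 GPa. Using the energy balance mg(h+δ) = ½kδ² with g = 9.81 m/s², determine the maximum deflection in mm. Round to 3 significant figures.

k = Gd⁴/(8D³N_a) = (42.0×10³)(8.8⁴)/(8·67.0³·7) = 14.954 N/mm
W = mg = 2.1 × 9.81 = 20.601 N
½kδ² − Wδ − Wh = 0 → δ = (W + √(W² + 2kWh))/k
δ = (20.601 + √(424.4 + 97351.6))/14.954 = (20.601 + 312.69)/14.954 = 22.287 mm

22.3 mm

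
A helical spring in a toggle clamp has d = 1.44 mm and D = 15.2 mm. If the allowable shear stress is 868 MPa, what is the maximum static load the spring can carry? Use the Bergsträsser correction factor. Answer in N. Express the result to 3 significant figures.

59.4 N

C = D/d = 15.2/1.44 = 10.5556
K_B = (4C+2)/(4C−3) = 44.222/39.222 = 1.1275
τ_max = K·8FD/(πd³) → F_max = τ_allow·πd³/(8DK)
F_max = 868·π·1.44³/(8·15.2·1.1275) = 8142.5/137.1 = 59.39 N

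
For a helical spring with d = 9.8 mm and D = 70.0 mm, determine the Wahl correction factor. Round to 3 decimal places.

1.208

C = D/d = 70.0/9.8 = 7.1429
K_W = (4C−1)/(4C−4) + 0.615/C = 27.571/24.571 + 0.0861 = 1.2082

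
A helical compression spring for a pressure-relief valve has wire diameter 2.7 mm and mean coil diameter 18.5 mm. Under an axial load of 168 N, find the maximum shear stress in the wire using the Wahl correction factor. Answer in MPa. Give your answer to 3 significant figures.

Spring index C = D/d = 18.5/2.7 = 6.8519
K_W = (4C−1)/(4C−4) + 0.615/C = 26.407/23.407 + 0.0898 = 1.2179
τ₀ = 8FD/(πd³) = 8·168·18.5/(π·2.7³) = 24864/61.836 = 402.1 MPa
τ_max = K·τ₀ = 1.2179 × 402.1 = 489.72 MPa

490 MPa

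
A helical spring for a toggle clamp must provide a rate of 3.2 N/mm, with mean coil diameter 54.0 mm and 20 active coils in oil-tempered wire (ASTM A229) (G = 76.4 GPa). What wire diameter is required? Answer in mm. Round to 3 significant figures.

5.70 mm

d = (8D³N_a·k / G)^(1/4) = (8·54.0³·20·3.2 / (76.4×10³))^0.25
  = (1055.3)^0.25 = 5.6995 mm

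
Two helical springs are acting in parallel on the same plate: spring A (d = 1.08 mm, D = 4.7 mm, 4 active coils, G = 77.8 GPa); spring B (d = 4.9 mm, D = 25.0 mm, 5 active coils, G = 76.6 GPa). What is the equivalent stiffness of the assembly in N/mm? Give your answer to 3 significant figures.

k_A = Gd⁴/(8D³N_a) = (77.8×10³)(1.08⁴)/(8·4.7³·4) = 31.859 N/mm
k_B = Gd⁴/(8D³N_a) = (76.6×10³)(4.9⁴)/(8·25.0³·5) = 70.653 N/mm
Parallel: k_eq = 31.859 + 70.653 = 102.51 N/mm

103 N/mm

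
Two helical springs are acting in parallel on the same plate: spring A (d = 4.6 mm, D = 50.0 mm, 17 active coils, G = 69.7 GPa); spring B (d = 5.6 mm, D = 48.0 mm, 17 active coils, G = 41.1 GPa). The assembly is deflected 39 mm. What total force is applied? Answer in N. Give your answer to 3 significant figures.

176 N

k_A = Gd⁴/(8D³N_a) = (69.7×10³)(4.6⁴)/(8·50.0³·17) = 1.8358 N/mm
k_B = Gd⁴/(8D³N_a) = (41.1×10³)(5.6⁴)/(8·48.0³·17) = 2.6874 N/mm
Parallel: k_eq = 1.8358 + 2.6874 = 4.5232 N/mm
F = k_eq·δ = 4.5232·39 = 176.4 N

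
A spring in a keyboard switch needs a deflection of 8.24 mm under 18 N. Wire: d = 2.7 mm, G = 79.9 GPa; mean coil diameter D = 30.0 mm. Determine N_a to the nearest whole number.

9

Required rate k = F/δ = 18/8.24 = 2.1845 N/mm
N_a = Gd⁴/(8D³k) = (79.9×10³ × 2.7⁴)/(8 × 30.0³ × 2.1845)
    = 4.24621e+06 / 471845 = 8.999 → 9 coils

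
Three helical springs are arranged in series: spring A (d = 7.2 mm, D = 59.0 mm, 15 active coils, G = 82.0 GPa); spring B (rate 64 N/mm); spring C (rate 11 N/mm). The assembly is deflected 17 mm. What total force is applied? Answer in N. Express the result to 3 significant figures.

k_A = Gd⁴/(8D³N_a) = (82.0×10³)(7.2⁴)/(8·59.0³·15) = 8.9414 N/mm
Series: 1/k_eq = 1/8.9414 + 1/64 + 1/11 = 0.21837; k_eq = 4.5793 N/mm
F = k_eq·δ = 4.5793·17 = 77.848 N

77.8 N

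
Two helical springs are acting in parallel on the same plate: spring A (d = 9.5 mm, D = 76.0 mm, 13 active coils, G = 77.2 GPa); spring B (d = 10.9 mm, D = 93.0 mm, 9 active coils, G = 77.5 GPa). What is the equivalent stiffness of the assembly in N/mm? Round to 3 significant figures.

k_A = Gd⁴/(8D³N_a) = (77.2×10³)(9.5⁴)/(8·76.0³·13) = 13.773 N/mm
k_B = Gd⁴/(8D³N_a) = (77.5×10³)(10.9⁴)/(8·93.0³·9) = 18.89 N/mm
Parallel: k_eq = 13.773 + 18.89 = 32.663 N/mm

32.7 N/mm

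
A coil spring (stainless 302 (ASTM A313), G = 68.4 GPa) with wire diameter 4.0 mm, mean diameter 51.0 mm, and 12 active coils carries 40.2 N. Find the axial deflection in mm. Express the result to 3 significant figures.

k = Gd⁴/(8D³N_a) = (68.4×10³)(4.0⁴)/(8·51.0³·12) = 1.375 N/mm
δ = F/k = 40.2 / 1.375 = 29.236 mm

29.2 mm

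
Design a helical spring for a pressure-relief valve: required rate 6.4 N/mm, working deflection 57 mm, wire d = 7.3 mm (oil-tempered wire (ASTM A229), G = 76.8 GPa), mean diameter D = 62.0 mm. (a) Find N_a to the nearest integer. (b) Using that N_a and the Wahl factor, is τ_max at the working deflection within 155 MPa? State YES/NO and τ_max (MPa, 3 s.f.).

N_a = Gd⁴/(8D³k) = (76.8×10³)(7.3⁴)/(8·62.0³·6.4) = 17.87 → N_a = 18
Actual rate k = Gd⁴/(8D³·18) = 6.355 N/mm
Working load F = kδ = 6.355·57 = 362.23 N
C = 62.0/7.3 = 8.4932; K_W = (4C−1)/(4C−4)+0.615/C = 1.1725
τ_max = K_W·8FD/(πd³) = 1.1725·147.01 = 172.37 MPa
τ_max > 155 MPa → exceeds allowable

(a) 18 coils; (b) NO, τ_max = 172 MPa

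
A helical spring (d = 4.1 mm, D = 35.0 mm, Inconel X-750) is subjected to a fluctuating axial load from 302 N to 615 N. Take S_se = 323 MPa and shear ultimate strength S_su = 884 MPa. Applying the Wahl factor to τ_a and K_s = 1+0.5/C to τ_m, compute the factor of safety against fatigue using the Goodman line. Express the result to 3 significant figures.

0.692

C = D/d = 35.0/4.1 = 8.5366; K_W = (4C−1)/(4C−4)+0.615/C = 1.1716; K_s = 1+0.5/C = 1.0586
F_a = (F_max−F_min)/2 = 156.5 N; F_m = (F_max+F_min)/2 = 458.5 N
τ_a = K_W·8F_aD/(πd³) = 1.1716 × 202.38 = 237.1 MPa
τ_m = K_s·8F_mD/(πd³) = 1.0586 × 592.92 = 627.65 MPa
Goodman: 1/n_f = τ_a/S_se + τ_m/S_su = 237.1/323 + 627.65/884 = 0.73406 + 0.71001 = 1.4441
n_f = 1/1.4441 = 0.6925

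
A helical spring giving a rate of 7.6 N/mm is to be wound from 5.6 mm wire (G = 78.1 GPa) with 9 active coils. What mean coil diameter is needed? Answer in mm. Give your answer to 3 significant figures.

52.0 mm

D = (Gd⁴/(8N_a·k))^(1/3) = (78.1×10³·5.6⁴/(8·9·7.6))^(1/3)
  = (140364)^(1/3) = 51.9700 mm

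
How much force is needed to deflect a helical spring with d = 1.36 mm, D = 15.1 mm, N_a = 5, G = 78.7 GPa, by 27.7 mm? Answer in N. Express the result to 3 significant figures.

k = Gd⁴/(8D³N_a) = (78.7×10³)(1.36⁴)/(8·15.1³·5) = 1.955 N/mm
F = k·δ = 1.955 × 27.7 = 54.153 N

54.2 N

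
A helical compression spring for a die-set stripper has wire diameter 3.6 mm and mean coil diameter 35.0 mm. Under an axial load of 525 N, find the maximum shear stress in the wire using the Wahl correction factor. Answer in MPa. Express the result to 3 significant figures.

Spring index C = D/d = 35.0/3.6 = 9.7222
K_W = (4C−1)/(4C−4) + 0.615/C = 37.889/34.889 + 0.0633 = 1.1492
τ₀ = 8FD/(πd³) = 8·525·35.0/(π·3.6³) = 147000/146.57 = 1002.9 MPa
τ_max = K·τ₀ = 1.1492 × 1002.9 = 1152.6 MPa

1150 MPa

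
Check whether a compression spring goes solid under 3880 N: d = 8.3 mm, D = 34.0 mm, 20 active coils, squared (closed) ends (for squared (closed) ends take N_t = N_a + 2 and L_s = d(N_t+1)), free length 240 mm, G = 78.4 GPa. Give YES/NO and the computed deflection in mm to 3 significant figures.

k = Gd⁴/(8D³N_a) = (78.4×10³)(8.3⁴)/(8·34.0³·20) = 59.166 N/mm
N_t = 22; L_s = 8.3·23 = 190.9 mm; δ_solid = L₀ − L_s = 240 − 190.9 = 49.1 mm
δ = F/k = 3880/59.166 = 65.578 mm
δ ≥ δ_solid → spring goes solid

YES, δ = 65.6 mm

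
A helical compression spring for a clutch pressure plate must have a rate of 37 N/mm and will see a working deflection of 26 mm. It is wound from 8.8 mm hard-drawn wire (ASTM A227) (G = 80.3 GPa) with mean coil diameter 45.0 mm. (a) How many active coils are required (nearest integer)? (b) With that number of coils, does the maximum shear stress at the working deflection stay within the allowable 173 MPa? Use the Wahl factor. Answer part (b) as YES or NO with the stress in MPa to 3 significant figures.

N_a = Gd⁴/(8D³k) = (80.3×10³)(8.8⁴)/(8·45.0³·37) = 17.85 → N_a = 18
Actual rate k = Gd⁴/(8D³·18) = 36.698 N/mm
Working load F = kδ = 36.698·26 = 954.16 N
C = 45.0/8.8 = 5.1136; K_W = (4C−1)/(4C−4)+0.615/C = 1.3026
τ_max = K_W·8FD/(πd³) = 1.3026·160.44 = 208.99 MPa
τ_max > 173 MPa → exceeds allowable

(a) 18 coils; (b) NO, τ_max = 209 MPa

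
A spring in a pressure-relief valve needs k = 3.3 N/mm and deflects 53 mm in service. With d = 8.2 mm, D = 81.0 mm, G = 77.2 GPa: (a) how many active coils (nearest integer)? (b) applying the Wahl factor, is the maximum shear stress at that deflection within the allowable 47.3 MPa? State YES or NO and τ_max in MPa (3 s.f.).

(a) 25 coils; (b) NO, τ_max = 74.7 MPa

N_a = Gd⁴/(8D³k) = (77.2×10³)(8.2⁴)/(8·81.0³·3.3) = 24.88 → N_a = 25
Actual rate k = Gd⁴/(8D³·25) = 3.2839 N/mm
Working load F = kδ = 3.2839·53 = 174.05 N
C = 81.0/8.2 = 9.8780; K_W = (4C−1)/(4C−4)+0.615/C = 1.1467
τ_max = K_W·8FD/(πd³) = 1.1467·65.11 = 74.664 MPa
τ_max > 47.3 MPa → exceeds allowable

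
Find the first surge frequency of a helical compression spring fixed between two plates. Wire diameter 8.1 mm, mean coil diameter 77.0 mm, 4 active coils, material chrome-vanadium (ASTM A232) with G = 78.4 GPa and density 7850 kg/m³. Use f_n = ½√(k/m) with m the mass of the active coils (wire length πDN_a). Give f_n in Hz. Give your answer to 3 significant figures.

121 Hz

k = Gd⁴/(8D³N_a) = (78.4×10³)(8.1⁴)/(8·77.0³·4) = 23.101 N/mm = 23101 N/m
Wire length L = πDN_a = π·77.0·4 = 967.61 mm
m = ρ·(πd²/4)·L = 7850 × 51.53×10⁻⁶ m² × 0.96761 m = 0.39141 kg
f_n = ½√(k/m) = 0.5·√(23101/0.39141) = 0.5·√(59021) = 121.47 Hz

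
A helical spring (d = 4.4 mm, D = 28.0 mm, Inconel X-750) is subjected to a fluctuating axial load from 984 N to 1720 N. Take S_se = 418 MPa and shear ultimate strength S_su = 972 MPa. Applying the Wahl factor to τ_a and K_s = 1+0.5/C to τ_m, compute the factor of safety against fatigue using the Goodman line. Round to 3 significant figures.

0.461

C = D/d = 28.0/4.4 = 6.3636; K_W = (4C−1)/(4C−4)+0.615/C = 1.2365; K_s = 1+0.5/C = 1.0786
F_a = (F_max−F_min)/2 = 368 N; F_m = (F_max+F_min)/2 = 1352 N
τ_a = K_W·8F_aD/(πd³) = 1.2365 × 308.03 = 380.87 MPa
τ_m = K_s·8F_mD/(πd³) = 1.0786 × 1131.7 = 1220.6 MPa
Goodman: 1/n_f = τ_a/S_se + τ_m/S_su = 380.87/418 + 1220.6/972 = 0.91116 + 1.25574 = 2.1669
n_f = 1/2.1669 = 0.4615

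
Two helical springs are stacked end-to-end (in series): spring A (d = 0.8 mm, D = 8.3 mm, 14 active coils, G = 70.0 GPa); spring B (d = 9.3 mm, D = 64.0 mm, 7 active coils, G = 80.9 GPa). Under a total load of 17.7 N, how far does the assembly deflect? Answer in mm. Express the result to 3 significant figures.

40.0 mm

k_A = Gd⁴/(8D³N_a) = (70.0×10³)(0.8⁴)/(8·8.3³·14) = 0.44772 N/mm
k_B = Gd⁴/(8D³N_a) = (80.9×10³)(9.3⁴)/(8·64.0³·7) = 41.224 N/mm
Series: 1/k_eq = 1/0.44772 + 1/41.224 = 2.2578; k_eq = 0.44291 N/mm
δ = F/k_eq = 17.7/0.44291 = 39.963 mm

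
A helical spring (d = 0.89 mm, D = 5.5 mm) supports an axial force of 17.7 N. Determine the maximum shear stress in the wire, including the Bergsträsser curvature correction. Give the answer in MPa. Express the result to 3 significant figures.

Spring index C = D/d = 5.5/0.89 = 6.1798
K_B = (4C+2)/(4C−3) = 26.719/21.719 = 1.2302
τ₀ = 8FD/(πd³) = 8·17.7·5.5/(π·0.89³) = 778.8/2.2147 = 351.65 MPa
τ_max = K·τ₀ = 1.2302 × 351.65 = 432.6 MPa

433 MPa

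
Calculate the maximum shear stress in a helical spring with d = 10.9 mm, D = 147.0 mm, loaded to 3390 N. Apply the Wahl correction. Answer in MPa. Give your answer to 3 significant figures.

1080 MPa

Spring index C = D/d = 147.0/10.9 = 13.4862
K_W = (4C−1)/(4C−4) + 0.615/C = 52.945/49.945 + 0.0456 = 1.1057
τ₀ = 8FD/(πd³) = 8·3390·147.0/(π·10.9³) = 3.98664e+06/4068.5 = 979.89 MPa
τ_max = K·τ₀ = 1.1057 × 979.89 = 1083.4 MPa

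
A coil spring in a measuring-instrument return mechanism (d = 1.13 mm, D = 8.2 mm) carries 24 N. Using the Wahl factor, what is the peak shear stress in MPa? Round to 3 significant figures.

418 MPa

Spring index C = D/d = 8.2/1.13 = 7.2566
K_W = (4C−1)/(4C−4) + 0.615/C = 28.027/25.027 + 0.0848 = 1.2046
τ₀ = 8FD/(πd³) = 8·24·8.2/(π·1.13³) = 1574.4/4.533 = 347.32 MPa
τ_max = K·τ₀ = 1.2046 × 347.32 = 418.39 MPa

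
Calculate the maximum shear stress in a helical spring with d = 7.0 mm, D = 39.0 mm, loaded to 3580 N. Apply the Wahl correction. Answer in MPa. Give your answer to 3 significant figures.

Spring index C = D/d = 39.0/7.0 = 5.5714
K_W = (4C−1)/(4C−4) + 0.615/C = 21.286/18.286 + 0.1104 = 1.2744
τ₀ = 8FD/(πd³) = 8·3580·39.0/(π·7.0³) = 1.11696e+06/1077.6 = 1036.6 MPa
τ_max = K·τ₀ = 1.2744 × 1036.6 = 1321 MPa

1320 MPa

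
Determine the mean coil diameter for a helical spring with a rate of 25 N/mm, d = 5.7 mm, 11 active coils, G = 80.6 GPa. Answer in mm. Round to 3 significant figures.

D = (Gd⁴/(8N_a·k))^(1/3) = (80.6×10³·5.7⁴/(8·11·25))^(1/3)
  = (38673.3)^(1/3) = 33.8172 mm

33.8 mm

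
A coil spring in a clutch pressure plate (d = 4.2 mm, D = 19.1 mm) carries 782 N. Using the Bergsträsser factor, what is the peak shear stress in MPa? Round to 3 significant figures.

682 MPa

Spring index C = D/d = 19.1/4.2 = 4.5476
K_B = (4C+2)/(4C−3) = 20.190/15.190 = 1.3292
τ₀ = 8FD/(πd³) = 8·782·19.1/(π·4.2³) = 119490/232.75 = 513.37 MPa
τ_max = K·τ₀ = 1.3292 × 513.37 = 682.35 MPa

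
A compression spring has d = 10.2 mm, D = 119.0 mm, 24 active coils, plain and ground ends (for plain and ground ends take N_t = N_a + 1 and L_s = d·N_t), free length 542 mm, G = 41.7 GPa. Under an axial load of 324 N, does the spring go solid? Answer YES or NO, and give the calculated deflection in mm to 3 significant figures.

NO, δ = 232 mm

k = Gd⁴/(8D³N_a) = (41.7×10³)(10.2⁴)/(8·119.0³·24) = 1.3951 N/mm
N_t = 25; L_s = 10.2·25 = 255 mm; δ_solid = L₀ − L_s = 542 − 255 = 287 mm
δ = F/k = 324/1.3951 = 232.25 mm
δ < δ_solid → spring does not go solid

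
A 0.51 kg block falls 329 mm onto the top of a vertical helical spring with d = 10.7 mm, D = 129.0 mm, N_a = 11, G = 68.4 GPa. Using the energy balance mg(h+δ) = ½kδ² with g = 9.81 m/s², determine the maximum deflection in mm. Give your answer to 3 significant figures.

27.4 mm

k = Gd⁴/(8D³N_a) = (68.4×10³)(10.7⁴)/(8·129.0³·11) = 4.7461 N/mm
W = mg = 0.51 × 9.81 = 5.0031 N
½kδ² − Wδ − Wh = 0 → δ = (W + √(W² + 2kWh))/k
δ = (5.0031 + √(25.031 + 15624.4))/4.7461 = (5.0031 + 125.1)/4.7461 = 27.412 mm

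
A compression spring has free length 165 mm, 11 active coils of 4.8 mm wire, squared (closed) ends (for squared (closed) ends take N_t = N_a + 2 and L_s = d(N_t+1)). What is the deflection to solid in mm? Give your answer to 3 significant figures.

97.8 mm

N_t = 13; L_s = 4.8·14 = 67.2 mm
δ_solid = L₀ − L_s = 165 − 67.2 = 97.8 mm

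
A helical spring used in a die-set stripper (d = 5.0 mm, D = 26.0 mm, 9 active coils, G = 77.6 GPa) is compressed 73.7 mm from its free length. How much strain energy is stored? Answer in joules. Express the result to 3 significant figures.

104 J

k = Gd⁴/(8D³N_a) = (77.6×10³)(5.0⁴)/(8·26.0³·9) = 38.326 N/mm
U = ½kδ² = 0.5 × 38.326 × 73.7² = 1.0409e+05 N·mm = 104.09 J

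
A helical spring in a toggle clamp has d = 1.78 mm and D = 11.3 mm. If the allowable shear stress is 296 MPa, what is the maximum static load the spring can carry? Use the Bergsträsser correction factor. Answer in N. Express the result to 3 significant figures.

C = D/d = 11.3/1.78 = 6.3483
K_B = (4C+2)/(4C−3) = 27.393/22.393 = 1.2233
τ_max = K·8FD/(πd³) → F_max = τ_allow·πd³/(8DK)
F_max = 296·π·1.78³/(8·11.3·1.2233) = 5244.5/110.58 = 47.425 N

47.4 N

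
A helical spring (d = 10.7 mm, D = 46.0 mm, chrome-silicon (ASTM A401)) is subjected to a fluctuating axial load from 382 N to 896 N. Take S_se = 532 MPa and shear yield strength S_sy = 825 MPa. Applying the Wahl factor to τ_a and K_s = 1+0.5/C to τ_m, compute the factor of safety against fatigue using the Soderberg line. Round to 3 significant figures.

6.85

C = D/d = 46.0/10.7 = 4.2991; K_W = (4C−1)/(4C−4)+0.615/C = 1.3704; K_s = 1+0.5/C = 1.1163
F_a = (F_max−F_min)/2 = 257 N; F_m = (F_max+F_min)/2 = 639 N
τ_a = K_W·8F_aD/(πd³) = 1.3704 × 24.574 = 33.676 MPa
τ_m = K_s·8F_mD/(πd³) = 1.1163 × 61.101 = 68.207 MPa
Soderberg: 1/n_f = τ_a/S_se + τ_m/S_sy = 33.676/532 + 68.207/825 = 0.06330 + 0.08268 = 0.14598
n_f = 1/0.14598 = 6.85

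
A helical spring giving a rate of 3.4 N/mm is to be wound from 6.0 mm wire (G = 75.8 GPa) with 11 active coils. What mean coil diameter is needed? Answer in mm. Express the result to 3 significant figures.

69.0 mm

D = (Gd⁴/(8N_a·k))^(1/3) = (75.8×10³·6.0⁴/(8·11·3.4))^(1/3)
  = (328332)^(1/3) = 68.9876 mm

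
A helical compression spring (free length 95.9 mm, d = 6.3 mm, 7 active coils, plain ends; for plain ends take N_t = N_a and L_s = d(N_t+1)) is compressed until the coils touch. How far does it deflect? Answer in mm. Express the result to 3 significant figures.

N_t = 7; L_s = 6.3·8 = 50.4 mm
δ_solid = L₀ − L_s = 95.9 − 50.4 = 45.5 mm

45.5 mm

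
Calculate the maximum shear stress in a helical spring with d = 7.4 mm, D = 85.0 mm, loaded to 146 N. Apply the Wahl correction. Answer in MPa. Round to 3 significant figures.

87.7 MPa

Spring index C = D/d = 85.0/7.4 = 11.4865
K_W = (4C−1)/(4C−4) + 0.615/C = 44.946/41.946 + 0.0535 = 1.1251
τ₀ = 8FD/(πd³) = 8·146·85.0/(π·7.4³) = 99280/1273 = 77.986 MPa
τ_max = K·τ₀ = 1.1251 × 77.986 = 87.739 MPa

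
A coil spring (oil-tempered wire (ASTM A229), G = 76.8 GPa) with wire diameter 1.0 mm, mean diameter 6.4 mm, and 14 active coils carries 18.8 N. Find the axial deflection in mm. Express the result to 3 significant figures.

k = Gd⁴/(8D³N_a) = (76.8×10³)(1.0⁴)/(8·6.4³·14) = 2.6158 N/mm
δ = F/k = 18.8 / 2.6158 = 7.1871 mm

7.19 mm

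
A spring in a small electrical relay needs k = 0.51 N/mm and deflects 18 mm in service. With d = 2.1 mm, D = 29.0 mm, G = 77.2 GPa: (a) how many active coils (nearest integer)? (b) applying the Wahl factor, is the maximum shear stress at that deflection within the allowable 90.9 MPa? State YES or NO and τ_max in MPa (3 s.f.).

N_a = Gd⁴/(8D³k) = (77.2×10³)(2.1⁴)/(8·29.0³·0.51) = 15.09 → N_a = 15
Actual rate k = Gd⁴/(8D³·15) = 0.513 N/mm
Working load F = kδ = 0.513·18 = 9.234 N
C = 29.0/2.1 = 13.8095; K_W = (4C−1)/(4C−4)+0.615/C = 1.1031
τ_max = K_W·8FD/(πd³) = 1.1031·73.633 = 81.223 MPa
τ_max ≤ 90.9 MPa → acceptable

(a) 15 coils; (b) YES, τ_max = 81.2 MPa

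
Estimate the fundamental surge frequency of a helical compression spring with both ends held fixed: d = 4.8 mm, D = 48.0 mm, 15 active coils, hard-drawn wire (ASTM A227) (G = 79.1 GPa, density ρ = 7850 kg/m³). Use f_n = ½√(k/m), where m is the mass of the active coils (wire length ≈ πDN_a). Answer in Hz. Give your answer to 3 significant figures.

49.6 Hz

k = Gd⁴/(8D³N_a) = (79.1×10³)(4.8⁴)/(8·48.0³·15) = 3.164 N/mm = 3164 N/m
Wire length L = πDN_a = π·48.0·15 = 2261.9 mm
m = ρ·(πd²/4)·L = 7850 × 18.096×10⁻⁶ m² × 2.2619 m = 0.32131 kg
f_n = ½√(k/m) = 0.5·√(3164/0.32131) = 0.5·√(9847.2) = 49.616 Hz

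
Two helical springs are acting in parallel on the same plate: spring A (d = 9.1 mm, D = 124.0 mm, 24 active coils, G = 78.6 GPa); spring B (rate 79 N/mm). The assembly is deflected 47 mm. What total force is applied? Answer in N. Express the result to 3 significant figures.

k_A = Gd⁴/(8D³N_a) = (78.6×10³)(9.1⁴)/(8·124.0³·24) = 1.4724 N/mm
Parallel: k_eq = 1.4724 + 79 = 80.472 N/mm
F = k_eq·δ = 80.472·47 = 3782.2 N

3780 N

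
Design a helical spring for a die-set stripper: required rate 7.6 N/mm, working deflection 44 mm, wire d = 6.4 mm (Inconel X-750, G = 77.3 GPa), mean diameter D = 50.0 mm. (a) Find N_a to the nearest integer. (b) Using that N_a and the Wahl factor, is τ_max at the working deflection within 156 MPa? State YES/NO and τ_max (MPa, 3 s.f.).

(a) 17 coils; (b) NO, τ_max = 194 MPa

N_a = Gd⁴/(8D³k) = (77.3×10³)(6.4⁴)/(8·50.0³·7.6) = 17.06 → N_a = 17
Actual rate k = Gd⁴/(8D³·17) = 7.6287 N/mm
Working load F = kδ = 7.6287·44 = 335.66 N
C = 50.0/6.4 = 7.8125; K_W = (4C−1)/(4C−4)+0.615/C = 1.1888
τ_max = K_W·8FD/(πd³) = 1.1888·163.03 = 193.81 MPa
τ_max > 156 MPa → exceeds allowable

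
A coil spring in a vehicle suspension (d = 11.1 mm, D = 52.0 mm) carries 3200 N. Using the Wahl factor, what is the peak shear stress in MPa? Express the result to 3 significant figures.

Spring index C = D/d = 52.0/11.1 = 4.6847
K_W = (4C−1)/(4C−4) + 0.615/C = 17.739/14.739 + 0.1313 = 1.3348
τ₀ = 8FD/(πd³) = 8·3200·52.0/(π·11.1³) = 1.3312e+06/4296.5 = 309.83 MPa
τ_max = K·τ₀ = 1.3348 × 309.83 = 413.57 MPa

414 MPa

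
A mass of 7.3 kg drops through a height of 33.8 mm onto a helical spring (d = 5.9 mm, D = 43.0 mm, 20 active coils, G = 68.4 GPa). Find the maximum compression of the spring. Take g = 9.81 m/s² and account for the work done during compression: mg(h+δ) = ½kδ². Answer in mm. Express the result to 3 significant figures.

40.4 mm

k = Gd⁴/(8D³N_a) = (68.4×10³)(5.9⁴)/(8·43.0³·20) = 6.5154 N/mm
W = mg = 7.3 × 9.81 = 71.613 N
½kδ² − Wδ − Wh = 0 → δ = (W + √(W² + 2kWh))/k
δ = (71.613 + √(5128.4 + 31541.1))/6.5154 = (71.613 + 191.49)/6.5154 = 40.382 mm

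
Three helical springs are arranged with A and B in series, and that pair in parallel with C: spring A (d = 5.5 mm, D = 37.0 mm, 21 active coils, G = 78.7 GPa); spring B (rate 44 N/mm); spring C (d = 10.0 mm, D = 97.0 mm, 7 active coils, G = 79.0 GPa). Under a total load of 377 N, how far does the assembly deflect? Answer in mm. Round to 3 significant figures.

16.7 mm

k_A = Gd⁴/(8D³N_a) = (78.7×10³)(5.5⁴)/(8·37.0³·21) = 8.4627 N/mm
k_C = Gd⁴/(8D³N_a) = (79.0×10³)(10.0⁴)/(8·97.0³·7) = 15.457 N/mm
Springs A,B series: k_AB = 1/(1/8.4627+1/44) = 7.0976 N/mm; parallel with C: k_eq = 7.0976+15.457 = 22.555 N/mm
δ = F/k_eq = 377/22.555 = 16.715 mm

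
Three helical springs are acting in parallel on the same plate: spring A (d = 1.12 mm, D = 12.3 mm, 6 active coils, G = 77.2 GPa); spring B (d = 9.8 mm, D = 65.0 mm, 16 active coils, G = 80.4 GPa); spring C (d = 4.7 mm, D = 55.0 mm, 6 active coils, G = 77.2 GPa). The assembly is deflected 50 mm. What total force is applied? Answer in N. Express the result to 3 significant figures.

1360 N

k_A = Gd⁴/(8D³N_a) = (77.2×10³)(1.12⁴)/(8·12.3³·6) = 1.36 N/mm
k_B = Gd⁴/(8D³N_a) = (80.4×10³)(9.8⁴)/(8·65.0³·16) = 21.096 N/mm
k_C = Gd⁴/(8D³N_a) = (77.2×10³)(4.7⁴)/(8·55.0³·6) = 4.7171 N/mm
Parallel: k_eq = 1.36 + 21.096 + 4.7171 = 27.174 N/mm
F = k_eq·δ = 27.174·50 = 1358.7 N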